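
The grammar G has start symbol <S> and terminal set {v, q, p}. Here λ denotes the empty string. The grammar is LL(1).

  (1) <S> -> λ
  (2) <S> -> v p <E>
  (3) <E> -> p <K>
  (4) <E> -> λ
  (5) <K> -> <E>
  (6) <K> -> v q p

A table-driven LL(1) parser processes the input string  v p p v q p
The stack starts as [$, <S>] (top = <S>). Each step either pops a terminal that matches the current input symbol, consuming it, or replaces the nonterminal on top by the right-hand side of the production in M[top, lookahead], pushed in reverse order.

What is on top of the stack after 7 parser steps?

q

     Stack      Input          Action
  1  $ <S>      v p p v q p $  expand <S> -> v p <E>
  2  $ <E> p v  v p p v q p $  match v
  3  $ <E> p    p p v q p $    match p
  4  $ <E>      p v q p $      expand <E> -> p <K>
  5  $ <K> p    p v q p $      match p
  6  $ <K>      v q p $        expand <K> -> v q p
  7  $ p q v    v q p $        match v
Stack after step 7: $ p q (top = q).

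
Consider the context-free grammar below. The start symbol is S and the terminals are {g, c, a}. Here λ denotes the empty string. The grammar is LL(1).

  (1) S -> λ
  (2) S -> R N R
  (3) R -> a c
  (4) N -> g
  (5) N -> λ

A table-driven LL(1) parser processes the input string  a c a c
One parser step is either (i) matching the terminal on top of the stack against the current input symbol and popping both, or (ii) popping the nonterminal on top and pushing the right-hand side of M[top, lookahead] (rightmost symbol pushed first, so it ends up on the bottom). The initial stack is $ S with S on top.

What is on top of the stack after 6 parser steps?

a

     Stack      Input      Action
  1  $ S        a c a c $  expand S -> R N R
  2  $ R N R    a c a c $  expand R -> a c
  3  $ R N c a  a c a c $  match a
  4  $ R N c    c a c $    match c
  5  $ R N      a c $      expand N -> λ
  6  $ R        a c $      expand R -> a c
Stack after step 6: $ c a (top = a).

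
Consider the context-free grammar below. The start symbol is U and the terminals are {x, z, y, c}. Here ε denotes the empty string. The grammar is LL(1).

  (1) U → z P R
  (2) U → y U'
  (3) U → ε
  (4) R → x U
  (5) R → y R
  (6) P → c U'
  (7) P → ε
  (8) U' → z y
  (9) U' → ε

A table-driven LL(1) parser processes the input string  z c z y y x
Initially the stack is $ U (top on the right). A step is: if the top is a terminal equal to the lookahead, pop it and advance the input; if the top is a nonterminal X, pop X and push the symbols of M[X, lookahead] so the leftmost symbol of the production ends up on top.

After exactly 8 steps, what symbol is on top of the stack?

y

step 1: stack=$ U  input=z c z y y x $  — expand U → z P R
step 2: stack=$ R P z  input=z c z y y x $  — match z
step 3: stack=$ R P  input=c z y y x $  — expand P → c U'
step 4: stack=$ R U' c  input=c z y y x $  — match c
step 5: stack=$ R U'  input=z y y x $  — expand U' → z y
step 6: stack=$ R y z  input=z y y x $  — match z
step 7: stack=$ R y  input=y y x $  — match y
step 8: stack=$ R  input=y x $  — expand R → y R
Stack after step 8: $ R y (top = y).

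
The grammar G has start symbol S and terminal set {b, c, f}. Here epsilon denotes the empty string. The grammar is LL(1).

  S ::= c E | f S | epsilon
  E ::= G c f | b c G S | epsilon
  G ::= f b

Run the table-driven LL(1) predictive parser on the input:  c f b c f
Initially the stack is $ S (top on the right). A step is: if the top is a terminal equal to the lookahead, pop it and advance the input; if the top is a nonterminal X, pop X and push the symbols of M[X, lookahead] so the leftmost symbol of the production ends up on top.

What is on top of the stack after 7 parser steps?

step 1: stack=$ S  input=c f b c f $  — expand S ::= c E
step 2: stack=$ E c  input=c f b c f $  — match c
step 3: stack=$ E  input=f b c f $  — expand E ::= G c f
step 4: stack=$ f c G  input=f b c f $  — expand G ::= f b
step 5: stack=$ f c b f  input=f b c f $  — match f
step 6: stack=$ f c b  input=b c f $  — match b
step 7: stack=$ f c  input=c f $  — match c
Stack after step 7: $ f (top = f).

f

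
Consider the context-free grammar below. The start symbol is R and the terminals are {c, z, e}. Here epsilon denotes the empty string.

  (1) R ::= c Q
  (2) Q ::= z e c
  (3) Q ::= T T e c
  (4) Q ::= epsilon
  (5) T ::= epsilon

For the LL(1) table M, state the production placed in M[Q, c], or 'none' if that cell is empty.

FIRST(R): from R::=c Q we get {c}. So FIRST(R) = {c}.
FIRST(T): from T::=epsilon we get {epsilon}. So FIRST(T) = {epsilon}.
FIRST(Q): from Q::=z e c we get {z}; from Q::=T T e c we get {e}; from Q::=epsilon we get {epsilon}. So FIRST(Q) = {epsilon, e, z}.
FOLLOW(R) includes $ since R is the start symbol.
FOLLOW(R): R appears on no right-hand side. Thus FOLLOW(R) = {$}.
FOLLOW(Q): in R::=c Q, the suffix after Q is empty, so FOLLOW(Q) ⊇ FOLLOW(R) = {$}. Thus FOLLOW(Q) = {$}.
For Q ::= z e c: FIRST(z e c) = {z}, so it goes in M[Q, t] for t ∈ {z}.
For Q ::= T T e c: FIRST(T T e c) = {e}, so it goes in M[Q, t] for t ∈ {e}.
For Q ::= epsilon: FIRST(epsilon) = {epsilon}, so it goes in M[Q, t] for t ∈ {}; since epsilon ∈ FIRST, also for every t ∈ FOLLOW(Q) = {$}.
None of these place a production in M[Q, c].

none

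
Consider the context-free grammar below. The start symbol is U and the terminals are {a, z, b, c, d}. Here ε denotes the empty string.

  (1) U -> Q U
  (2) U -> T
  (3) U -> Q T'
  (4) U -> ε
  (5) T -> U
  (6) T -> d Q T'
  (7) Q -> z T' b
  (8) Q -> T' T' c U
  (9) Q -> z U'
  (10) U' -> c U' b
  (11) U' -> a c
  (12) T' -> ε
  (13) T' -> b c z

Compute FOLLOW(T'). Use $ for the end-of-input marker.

FIRST(U'): from U'->c U' b we get {c}; from U'->a c we get {a}. So FIRST(U') = {a, c}.
FIRST(T'): from T'->ε we get {ε}; from T'->b c z we get {b}. So FIRST(T') = {ε, b}.
FIRST(Q): from Q->z T' b we get {z}; from Q->T' T' c U we get {b, c}; from Q->z U' we get {z}. So FIRST(Q) = {b, c, z}.
FIRST(U): from U->Q U we get {b, c, z}; from U->T we get {ε, b, c, d, z}; from U->Q T' we get {b, c, z}; from U->ε we get {ε}. So FIRST(U) = {ε, b, c, d, z}.
FIRST(T): from T->U we get {ε, b, c, d, z}; from T->d Q T' we get {d}. So FIRST(T) = {ε, b, c, d, z}.
FOLLOW(U) includes $ since U is the start symbol.
FOLLOW(U): in U->Q U, the suffix after U is empty (adds nothing new); in T->U, the suffix after U is empty, so FOLLOW(U) ⊇ FOLLOW(T) = {$, b, c, d, z}; in Q->T' T' c U, the suffix after U is empty, so FOLLOW(U) ⊇ FOLLOW(Q) = {$, b, c, d, z}. Thus FOLLOW(U) = {$, b, c, d, z}.
FOLLOW(T): in U->T, the suffix after T is empty, so FOLLOW(T) ⊇ FOLLOW(U) = {$, b, c, d, z}. Thus FOLLOW(T) = {$, b, c, d, z}.
FOLLOW(Q): in U->Q U, Q is followed by U with FIRST {ε, b, c, d, z}; in U->Q U, the suffix after Q is nullable, so FOLLOW(Q) ⊇ FOLLOW(U) = {$, b, c, d, z}; in U->Q T', Q is followed by T' with FIRST {ε, b}; in U->Q T', the suffix after Q is nullable, so FOLLOW(Q) ⊇ FOLLOW(U) = {$, b, c, d, z}; in T->d Q T', Q is followed by T' with FIRST {ε, b}; in T->d Q T', the suffix after Q is nullable, so FOLLOW(Q) ⊇ FOLLOW(T) = {$, b, c, d, z}. Thus FOLLOW(Q) = {$, b, c, d, z}.
FOLLOW(U'): in Q->z U', the suffix after U' is empty, so FOLLOW(U') ⊇ FOLLOW(Q) = {$, b, c, d, z}; in U'->c U' b, U' is followed by b with FIRST {b}. Thus FOLLOW(U') = {$, b, c, d, z}.
FOLLOW(T'): in U->Q T', the suffix after T' is empty, so FOLLOW(T') ⊇ FOLLOW(U) = {$, b, c, d, z}; in T->d Q T', the suffix after T' is empty, so FOLLOW(T') ⊇ FOLLOW(T) = {$, b, c, d, z}; in Q->z T' b, T' is followed by b with FIRST {b}; in Q->T' T' c U (occurrence 1), T' is followed by T' c U with FIRST {b, c}; in Q->T' T' c U (occurrence 2), T' is followed by c U with FIRST {c}. Thus FOLLOW(T') = {$, b, c, d, z}.

{$, b, c, d, z}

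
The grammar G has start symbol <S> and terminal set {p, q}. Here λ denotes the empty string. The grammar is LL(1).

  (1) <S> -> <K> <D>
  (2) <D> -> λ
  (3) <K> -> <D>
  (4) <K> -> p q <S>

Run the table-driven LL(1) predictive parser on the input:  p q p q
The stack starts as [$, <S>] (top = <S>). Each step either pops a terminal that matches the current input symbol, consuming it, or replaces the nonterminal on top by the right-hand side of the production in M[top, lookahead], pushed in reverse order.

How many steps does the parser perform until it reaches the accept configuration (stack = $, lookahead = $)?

step 1: stack=$ <S>  input=p q p q $  — expand <S> -> <K> <D>
step 2: stack=$ <D> <K>  input=p q p q $  — expand <K> -> p q <S>
step 3: stack=$ <D> <S> q p  input=p q p q $  — match p
step 4: stack=$ <D> <S> q  input=q p q $  — match q
step 5: stack=$ <D> <S>  input=p q $  — expand <S> -> <K> <D>
step 6: stack=$ <D> <D> <K>  input=p q $  — expand <K> -> p q <S>
step 7: stack=$ <D> <D> <S> q p  input=p q $  — match p
step 8: stack=$ <D> <D> <S> q  input=q $  — match q
step 9: stack=$ <D> <D> <S>  input=$  — expand <S> -> <K> <D>
step 10: stack=$ <D> <D> <D> <K>  input=$  — expand <K> -> <D>
step 11: stack=$ <D> <D> <D> <D>  input=$  — expand <D> -> λ
step 12: stack=$ <D> <D> <D>  input=$  — expand <D> -> λ
step 13: stack=$ <D> <D>  input=$  — expand <D> -> λ
step 14: stack=$ <D>  input=$  — expand <D> -> λ
Accept reached after 14 steps.

14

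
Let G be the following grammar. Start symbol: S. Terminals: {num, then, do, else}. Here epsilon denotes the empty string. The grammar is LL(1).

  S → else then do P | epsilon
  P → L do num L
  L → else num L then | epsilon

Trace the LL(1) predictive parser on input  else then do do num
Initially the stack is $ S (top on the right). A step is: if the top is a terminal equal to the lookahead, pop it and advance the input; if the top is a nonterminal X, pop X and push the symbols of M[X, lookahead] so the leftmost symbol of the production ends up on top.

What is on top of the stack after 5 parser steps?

     Stack             Input                  Action
  1  $ S               else then do do num $  expand S → else then do P
  2  $ P do then else  else then do do num $  match else
  3  $ P do then       then do do num $       match then
  4  $ P do            do do num $            match do
  5  $ P               do num $               expand P → L do num L
Stack after step 5: $ L num do L (top = L).

L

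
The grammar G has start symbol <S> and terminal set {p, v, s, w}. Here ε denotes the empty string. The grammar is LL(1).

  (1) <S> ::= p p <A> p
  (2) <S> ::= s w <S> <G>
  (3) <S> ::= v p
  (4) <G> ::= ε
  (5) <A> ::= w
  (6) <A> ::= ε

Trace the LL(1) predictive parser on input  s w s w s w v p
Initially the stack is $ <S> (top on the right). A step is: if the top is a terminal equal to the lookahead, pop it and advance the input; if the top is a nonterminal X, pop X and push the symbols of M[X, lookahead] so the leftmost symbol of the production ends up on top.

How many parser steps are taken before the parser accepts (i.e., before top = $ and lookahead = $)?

      Stack                  Input              Action
   1  $ <S>                  s w s w s w v p $  expand <S> ::= s w <S> <G>
   2  $ <G> <S> w s          s w s w s w v p $  match s
   3  $ <G> <S> w            w s w s w v p $    match w
   4  $ <G> <S>              s w s w v p $      expand <S> ::= s w <S> <G>
   5  $ <G> <G> <S> w s      s w s w v p $      match s
   6  $ <G> <G> <S> w        w s w v p $        match w
   7  $ <G> <G> <S>          s w v p $          expand <S> ::= s w <S> <G>
   8  $ <G> <G> <G> <S> w s  s w v p $          match s
   9  $ <G> <G> <G> <S> w    w v p $            match w
  10  $ <G> <G> <G> <S>      v p $              expand <S> ::= v p
  11  $ <G> <G> <G> p v      v p $              match v
  12  $ <G> <G> <G> p        p $                match p
  13  $ <G> <G> <G>          $                  expand <G> ::= ε
  14  $ <G> <G>              $                  expand <G> ::= ε
  15  $ <G>                  $                  expand <G> ::= ε
Accept reached after 15 steps.

15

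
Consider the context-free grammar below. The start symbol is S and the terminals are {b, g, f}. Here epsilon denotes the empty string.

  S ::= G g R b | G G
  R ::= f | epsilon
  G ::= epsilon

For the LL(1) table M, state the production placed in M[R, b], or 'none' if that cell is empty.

FIRST(R) = {epsilon, f}
FIRST(G) = {epsilon}
FIRST(S) = {epsilon, g}  (via G g R b, G G)
FOLLOW(S) includes $ since S is the start symbol.
FOLLOW(R): in S::=G g R b, R is followed by b with FIRST {b}. Thus FOLLOW(R) = {b}.
For R ::= f: FIRST(f) = {f}, so it goes in M[R, t] for t ∈ {f}.
For R ::= epsilon: FIRST(epsilon) = {epsilon}, so it goes in M[R, t] for t ∈ {}; since epsilon ∈ FIRST, also for every t ∈ FOLLOW(R) = {b}.

R ::= epsilon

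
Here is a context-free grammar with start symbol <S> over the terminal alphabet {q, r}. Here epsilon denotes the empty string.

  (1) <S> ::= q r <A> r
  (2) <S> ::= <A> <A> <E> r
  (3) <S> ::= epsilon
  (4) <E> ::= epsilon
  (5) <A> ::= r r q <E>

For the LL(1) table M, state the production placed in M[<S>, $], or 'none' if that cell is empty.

<S> ::= epsilon

FIRST(<E>) = {epsilon}
FIRST(<A>) = {r}
FIRST(<S>) = {epsilon, q, r}  (via <A> <A> <E> r)
FOLLOW(<S>) includes $ since <S> is the start symbol.
FOLLOW(<S>): <S> appears on no right-hand side. Thus FOLLOW(<S>) = {$}.
For <S> ::= q r <A> r: FIRST(q r <A> r) = {q}, so it goes in M[<S>, t] for t ∈ {q}.
For <S> ::= <A> <A> <E> r: FIRST(<A> <A> <E> r) = {r}, so it goes in M[<S>, t] for t ∈ {r}.
For <S> ::= epsilon: FIRST(epsilon) = {epsilon}, so it goes in M[<S>, t] for t ∈ {}; since epsilon ∈ FIRST, also for every t ∈ FOLLOW(<S>) = {$}.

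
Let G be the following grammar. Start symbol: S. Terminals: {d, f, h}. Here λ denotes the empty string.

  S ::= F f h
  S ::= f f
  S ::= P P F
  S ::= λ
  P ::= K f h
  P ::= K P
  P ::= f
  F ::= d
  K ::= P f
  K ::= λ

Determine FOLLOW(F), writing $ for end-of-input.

{$, f}

FIRST(F): from F::=d we get {d}. So FIRST(F) = {d}.
FIRST(S): from S::=F f h we get {d}; from S::=f f we get {f}; from S::=P P F we get {f}; from S::=λ we get {λ}. So FIRST(S) = {λ, d, f}.
FIRST(P): from P::=K f h we get {f}; from P::=K P we get {f}; from P::=f we get {f}. So FIRST(P) = {f}.
FIRST(K): from K::=P f we get {f}; from K::=λ we get {λ}. So FIRST(K) = {λ, f}.
FOLLOW(S) includes $ since S is the start symbol.
FOLLOW(S): S appears on no right-hand side. Thus FOLLOW(S) = {$}.
FOLLOW(P): in S::=P P F (occurrence 1), P is followed by P F with FIRST {f}; in S::=P P F (occurrence 2), P is followed by F with FIRST {d}; in P::=K P, the suffix after P is empty (adds nothing new); in K::=P f, P is followed by f with FIRST {f}. Thus FOLLOW(P) = {d, f}.
FOLLOW(F): in S::=F f h, F is followed by f h with FIRST {f}; in S::=P P F, the suffix after F is empty, so FOLLOW(F) ⊇ FOLLOW(S) = {$}. Thus FOLLOW(F) = {$, f}.
FOLLOW(K): in P::=K f h, K is followed by f h with FIRST {f}; in P::=K P, K is followed by P with FIRST {f}. Thus FOLLOW(K) = {f}.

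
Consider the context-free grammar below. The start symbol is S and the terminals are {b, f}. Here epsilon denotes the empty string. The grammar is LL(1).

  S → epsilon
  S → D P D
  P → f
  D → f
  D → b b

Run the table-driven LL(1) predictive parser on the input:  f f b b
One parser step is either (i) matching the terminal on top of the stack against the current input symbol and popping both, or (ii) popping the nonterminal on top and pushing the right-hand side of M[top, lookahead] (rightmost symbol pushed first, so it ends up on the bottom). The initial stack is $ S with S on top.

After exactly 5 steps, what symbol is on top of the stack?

     Stack    Input      Action
  1  $ S      f f b b $  expand S → D P D
  2  $ D P D  f f b b $  expand D → f
  3  $ D P f  f f b b $  match f
  4  $ D P    f b b $    expand P → f
  5  $ D f    f b b $    match f
Stack after step 5: $ D (top = D).

D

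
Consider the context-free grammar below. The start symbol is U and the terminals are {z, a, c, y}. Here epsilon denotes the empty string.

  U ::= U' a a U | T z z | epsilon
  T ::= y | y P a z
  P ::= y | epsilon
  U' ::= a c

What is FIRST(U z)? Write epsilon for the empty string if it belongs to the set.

FIRST(T): from T::=y we get {y}; from T::=y P a z we get {y}. So FIRST(T) = {y}.
FIRST(P): from P::=y we get {y}; from P::=epsilon we get {epsilon}. So FIRST(P) = {epsilon, y}.
FIRST(U'): from U'::=a c we get {a}. So FIRST(U') = {a}.
FIRST(U): from U::=U' a a U we get {a}; from U::=T z z we get {y}; from U::=epsilon we get {epsilon}. So FIRST(U) = {epsilon, a, y}.
FIRST(U z): take FIRST of each symbol in turn, carrying on past any symbol whose FIRST contains epsilon; result {a, y, z}.

{a, y, z}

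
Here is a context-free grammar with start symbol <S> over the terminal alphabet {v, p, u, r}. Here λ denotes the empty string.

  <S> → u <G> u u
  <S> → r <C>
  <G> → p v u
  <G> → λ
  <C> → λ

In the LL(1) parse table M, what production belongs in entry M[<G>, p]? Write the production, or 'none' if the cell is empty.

FIRST(<S>): from <S>→u <G> u u we get {u}; from <S>→r <C> we get {r}. So FIRST(<S>) = {r, u}.
FIRST(<G>): from <G>→p v u we get {p}; from <G>→λ we get {λ}. So FIRST(<G>) = {λ, p}.
FIRST(<C>): from <C>→λ we get {λ}. So FIRST(<C>) = {λ}.
FOLLOW(<S>) includes $ since <S> is the start symbol.
FOLLOW(<G>): in <S>→u <G> u u, <G> is followed by u u with FIRST {u}. Thus FOLLOW(<G>) = {u}.
For <G> → p v u: FIRST(p v u) = {p}, so it goes in M[<G>, t] for t ∈ {p}.
For <G> → λ: FIRST(λ) = {λ}, so it goes in M[<G>, t] for t ∈ {}; since λ ∈ FIRST, also for every t ∈ FOLLOW(<G>) = {u}.

<G> → p v u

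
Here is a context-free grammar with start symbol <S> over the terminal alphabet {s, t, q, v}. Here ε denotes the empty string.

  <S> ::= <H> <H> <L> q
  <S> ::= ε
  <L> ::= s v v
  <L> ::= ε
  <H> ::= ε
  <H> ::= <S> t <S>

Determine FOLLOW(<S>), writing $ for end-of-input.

FIRST(<L>) = {ε, s}
FIRST(<S>) = {ε, q, s, t}  (via <H> <H> <L> q)
FIRST(<H>) = {ε, q, s, t}  (via <S> t <S>)
FOLLOW(<S>) includes $ since <S> is the start symbol.
FOLLOW(<L>): in <S>::=<H> <H> <L> q, <L> is followed by q with FIRST {q}. Thus FOLLOW(<L>) = {q}.
FOLLOW(<H>): in <S>::=<H> <H> <L> q (occurrence 1), <H> is followed by <H> <L> q with FIRST {q, s, t}; in <S>::=<H> <H> <L> q (occurrence 2), <H> is followed by <L> q with FIRST {q, s}. Thus FOLLOW(<H>) = {q, s, t}.
FOLLOW(<S>): in <H>::=<S> t <S> (occurrence 1), <S> is followed by t <S> with FIRST {t}; in <H>::=<S> t <S> (occurrence 2), the suffix after <S> is empty, so FOLLOW(<S>) ⊇ FOLLOW(<H>) = {q, s, t}. Thus FOLLOW(<S>) = {$, q, s, t}.

{$, q, s, t}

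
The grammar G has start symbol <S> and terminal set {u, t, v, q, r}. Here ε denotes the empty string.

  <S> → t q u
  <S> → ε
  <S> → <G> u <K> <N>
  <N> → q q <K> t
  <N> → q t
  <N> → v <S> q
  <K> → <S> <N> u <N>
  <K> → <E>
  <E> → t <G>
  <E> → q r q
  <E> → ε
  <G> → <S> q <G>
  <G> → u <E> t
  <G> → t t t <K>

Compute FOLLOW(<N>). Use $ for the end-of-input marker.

{$, q, t, u, v}

FIRST(<N>) = {q, v}
FIRST(<E>) = {ε, q, t}
FIRST(<S>) = {ε, q, t, u}  (via <G> u <K> <N>)
FIRST(<K>) = {ε, q, t, u, v}  (via <S> <N> u <N>, <E>)
FIRST(<G>) = {q, t, u}  (via <S> q <G>)
FOLLOW(<S>) includes $ since <S> is the start symbol.
FOLLOW(<S>): in <N>→v <S> q, <S> is followed by q with FIRST {q}; in <K>→<S> <N> u <N>, <S> is followed by <N> u <N> with FIRST {q, v}; in <G>→<S> q <G>, <S> is followed by q <G> with FIRST {q}. Thus FOLLOW(<S>) = {$, q, v}.
FOLLOW(<N>): in <S>→<G> u <K> <N>, the suffix after <N> is empty, so FOLLOW(<N>) ⊇ FOLLOW(<S>) = {$, q, v}; in <K>→<S> <N> u <N> (occurrence 1), <N> is followed by u <N> with FIRST {u}; in <K>→<S> <N> u <N> (occurrence 2), the suffix after <N> is empty, so FOLLOW(<N>) ⊇ FOLLOW(<K>) = {q, t, u, v}. Thus FOLLOW(<N>) = {$, q, t, u, v}.
FOLLOW(<K>): in <S>→<G> u <K> <N>, <K> is followed by <N> with FIRST {q, v}; in <N>→q q <K> t, <K> is followed by t with FIRST {t}; in <G>→t t t <K>, the suffix after <K> is empty, so FOLLOW(<K>) ⊇ FOLLOW(<G>) = {q, t, u, v}. Thus FOLLOW(<K>) = {q, t, u, v}.
FOLLOW(<E>): in <K>→<E>, the suffix after <E> is empty, so FOLLOW(<E>) ⊇ FOLLOW(<K>) = {q, t, u, v}; in <G>→u <E> t, <E> is followed by t with FIRST {t}. Thus FOLLOW(<E>) = {q, t, u, v}.
FOLLOW(<G>): in <S>→<G> u <K> <N>, <G> is followed by u <K> <N> with FIRST {u}; in <E>→t <G>, the suffix after <G> is empty, so FOLLOW(<G>) ⊇ FOLLOW(<E>) = {q, t, u, v}; in <G>→<S> q <G>, the suffix after <G> is empty (adds nothing new). Thus FOLLOW(<G>) = {q, t, u, v}.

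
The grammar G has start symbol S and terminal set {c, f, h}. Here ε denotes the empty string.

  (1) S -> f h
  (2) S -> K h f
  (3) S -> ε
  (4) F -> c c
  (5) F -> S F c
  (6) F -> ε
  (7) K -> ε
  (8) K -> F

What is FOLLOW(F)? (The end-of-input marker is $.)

{c, h}

FIRST(S): from S->f h we get {f}; from S->K h f we get {c, f, h}; from S->ε we get {ε}. So FIRST(S) = {ε, c, f, h}.
FIRST(F): from F->c c we get {c}; from F->S F c we get {c, f, h}; from F->ε we get {ε}. So FIRST(F) = {ε, c, f, h}.
FIRST(K): from K->ε we get {ε}; from K->F we get {ε, c, f, h}. So FIRST(K) = {ε, c, f, h}.
FOLLOW(S) includes $ since S is the start symbol.
FOLLOW(S): in F->S F c, S is followed by F c with FIRST {c, f, h}. Thus FOLLOW(S) = {$, c, f, h}.
FOLLOW(K): in S->K h f, K is followed by h f with FIRST {h}. Thus FOLLOW(K) = {h}.
FOLLOW(F): in F->S F c, F is followed by c with FIRST {c}; in K->F, the suffix after F is empty, so FOLLOW(F) ⊇ FOLLOW(K) = {h}. Thus FOLLOW(F) = {c, h}.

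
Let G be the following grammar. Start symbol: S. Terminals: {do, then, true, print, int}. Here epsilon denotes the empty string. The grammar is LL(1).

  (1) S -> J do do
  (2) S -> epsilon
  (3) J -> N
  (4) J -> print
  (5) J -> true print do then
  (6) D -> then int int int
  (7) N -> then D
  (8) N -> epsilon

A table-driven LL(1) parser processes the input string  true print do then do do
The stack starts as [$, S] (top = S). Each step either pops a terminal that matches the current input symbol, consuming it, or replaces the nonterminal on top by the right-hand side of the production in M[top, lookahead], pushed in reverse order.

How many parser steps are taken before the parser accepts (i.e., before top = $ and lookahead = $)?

8

     Stack                       Input                       Action
  1  $ S                         true print do then do do $  expand S -> J do do
  2  $ do do J                   true print do then do do $  expand J -> true print do then
  3  $ do do then do print true  true print do then do do $  match true
  4  $ do do then do print       print do then do do $       match print
  5  $ do do then do             do then do do $             match do
  6  $ do do then                then do do $                match then
  7  $ do do                     do do $                     match do
  8  $ do                        do $                        match do
Accept reached after 8 steps.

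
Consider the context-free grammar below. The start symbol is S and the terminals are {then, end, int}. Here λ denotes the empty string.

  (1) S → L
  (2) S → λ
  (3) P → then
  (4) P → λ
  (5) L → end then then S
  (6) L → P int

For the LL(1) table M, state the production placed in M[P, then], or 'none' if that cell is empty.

FIRST(P): from P→then we get {then}; from P→λ we get {λ}. So FIRST(P) = {λ, then}.
FIRST(L): from L→end then then S we get {end}; from L→P int we get {int, then}. So FIRST(L) = {end, int, then}.
FIRST(S): from S→L we get {end, int, then}; from S→λ we get {λ}. So FIRST(S) = {λ, end, int, then}.
FOLLOW(S) includes $ since S is the start symbol.
FOLLOW(P): in L→P int, P is followed by int with FIRST {int}. Thus FOLLOW(P) = {int}.
For P → then: FIRST(then) = {then}, so it goes in M[P, t] for t ∈ {then}.
For P → λ: FIRST(λ) = {λ}, so it goes in M[P, t] for t ∈ {}; since λ ∈ FIRST, also for every t ∈ FOLLOW(P) = {int}.

P → then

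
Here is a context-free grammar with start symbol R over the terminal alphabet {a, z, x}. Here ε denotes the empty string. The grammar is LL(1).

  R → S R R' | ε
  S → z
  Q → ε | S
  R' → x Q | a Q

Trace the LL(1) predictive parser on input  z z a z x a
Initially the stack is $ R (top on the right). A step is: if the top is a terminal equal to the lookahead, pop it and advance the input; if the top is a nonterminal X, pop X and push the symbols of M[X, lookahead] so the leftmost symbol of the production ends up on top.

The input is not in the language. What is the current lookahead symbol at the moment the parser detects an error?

a

step 1: stack=$ R  input=z z a z x a $  — expand R → S R R'
step 2: stack=$ R' R S  input=z z a z x a $  — expand S → z
step 3: stack=$ R' R z  input=z z a z x a $  — match z
step 4: stack=$ R' R  input=z a z x a $  — expand R → S R R'
step 5: stack=$ R' R' R S  input=z a z x a $  — expand S → z
step 6: stack=$ R' R' R z  input=z a z x a $  — match z
step 7: stack=$ R' R' R  input=a z x a $  — expand R → ε
step 8: stack=$ R' R'  input=a z x a $  — expand R' → a Q
step 9: stack=$ R' Q a  input=a z x a $  — match a
step 10: stack=$ R' Q  input=z x a $  — expand Q → S
step 11: stack=$ R' S  input=z x a $  — expand S → z
step 12: stack=$ R' z  input=z x a $  — match z
step 13: stack=$ R'  input=x a $  — expand R' → x Q
step 14: stack=$ Q x  input=x a $  — match x
step 15: stack=$ Q  input=a $  — expand Q → ε
step 16: stack=$  input=a $  — error: stack empty but input remains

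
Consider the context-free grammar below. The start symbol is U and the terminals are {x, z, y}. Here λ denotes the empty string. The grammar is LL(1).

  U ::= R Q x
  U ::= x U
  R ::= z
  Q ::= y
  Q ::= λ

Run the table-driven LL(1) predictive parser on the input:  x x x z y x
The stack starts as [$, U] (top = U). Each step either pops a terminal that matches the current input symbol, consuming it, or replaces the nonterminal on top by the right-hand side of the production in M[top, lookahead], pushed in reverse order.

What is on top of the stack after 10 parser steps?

y

      Stack    Input          Action
   1  $ U      x x x z y x $  expand U ::= x U
   2  $ U x    x x x z y x $  match x
   3  $ U      x x z y x $    expand U ::= x U
   4  $ U x    x x z y x $    match x
   5  $ U      x z y x $      expand U ::= x U
   6  $ U x    x z y x $      match x
   7  $ U      z y x $        expand U ::= R Q x
   8  $ x Q R  z y x $        expand R ::= z
   9  $ x Q z  z y x $        match z
  10  $ x Q    y x $          expand Q ::= y
Stack after step 10: $ x y (top = y).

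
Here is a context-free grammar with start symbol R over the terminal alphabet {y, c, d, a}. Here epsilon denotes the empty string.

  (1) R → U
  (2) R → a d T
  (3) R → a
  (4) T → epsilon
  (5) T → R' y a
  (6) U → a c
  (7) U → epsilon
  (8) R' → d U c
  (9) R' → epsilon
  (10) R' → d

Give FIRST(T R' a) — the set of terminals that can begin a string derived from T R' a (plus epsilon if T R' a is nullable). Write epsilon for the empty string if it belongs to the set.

FIRST(U): from U→a c we get {a}; from U→epsilon we get {epsilon}. So FIRST(U) = {epsilon, a}.
FIRST(R'): from R'→d U c we get {d}; from R'→epsilon we get {epsilon}; from R'→d we get {d}. So FIRST(R') = {epsilon, d}.
FIRST(R): from R→U we get {epsilon, a}; from R→a d T we get {a}; from R→a we get {a}. So FIRST(R) = {epsilon, a}.
FIRST(T): from T→epsilon we get {epsilon}; from T→R' y a we get {d, y}. So FIRST(T) = {epsilon, d, y}.
FIRST(T R' a): take FIRST of each symbol in turn, carrying on past any symbol whose FIRST contains epsilon; result {a, d, y}.

{a, d, y}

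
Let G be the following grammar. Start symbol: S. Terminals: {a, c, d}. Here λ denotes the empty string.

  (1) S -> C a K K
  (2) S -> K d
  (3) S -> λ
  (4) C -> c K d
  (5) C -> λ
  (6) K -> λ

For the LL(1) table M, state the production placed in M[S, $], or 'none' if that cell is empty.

FIRST(C): from C->c K d we get {c}; from C->λ we get {λ}. So FIRST(C) = {λ, c}.
FIRST(K): from K->λ we get {λ}. So FIRST(K) = {λ}.
FIRST(S): from S->C a K K we get {a, c}; from S->K d we get {d}; from S->λ we get {λ}. So FIRST(S) = {λ, a, c, d}.
FOLLOW(S) includes $ since S is the start symbol.
FOLLOW(S): S appears on no right-hand side. Thus FOLLOW(S) = {$}.
For S -> C a K K: FIRST(C a K K) = {a, c}, so it goes in M[S, t] for t ∈ {a, c}.
For S -> K d: FIRST(K d) = {d}, so it goes in M[S, t] for t ∈ {d}.
For S -> λ: FIRST(λ) = {λ}, so it goes in M[S, t] for t ∈ {}; since λ ∈ FIRST, also for every t ∈ FOLLOW(S) = {$}.

S -> λ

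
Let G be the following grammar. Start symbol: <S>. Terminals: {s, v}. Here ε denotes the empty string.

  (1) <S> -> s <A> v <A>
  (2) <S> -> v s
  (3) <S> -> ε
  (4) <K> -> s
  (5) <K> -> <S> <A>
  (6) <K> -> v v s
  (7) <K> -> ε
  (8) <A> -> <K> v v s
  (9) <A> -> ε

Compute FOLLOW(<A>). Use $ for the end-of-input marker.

{$, s, v}

FIRST(<S>) = {ε, s, v}
FIRST(<K>) = {ε, s, v}  (via <S> <A>)
FIRST(<A>) = {ε, s, v}  (via <K> v v s)
FOLLOW(<S>) includes $ since <S> is the start symbol.
FOLLOW(<K>): in <A>-><K> v v s, <K> is followed by v v s with FIRST {v}. Thus FOLLOW(<K>) = {v}.
FOLLOW(<S>): in <K>-><S> <A>, <S> is followed by <A> with FIRST {ε, s, v}; in <K>-><S> <A>, the suffix after <S> is nullable, so FOLLOW(<S>) ⊇ FOLLOW(<K>) = {v}. Thus FOLLOW(<S>) = {$, s, v}.
FOLLOW(<A>): in <S>->s <A> v <A> (occurrence 1), <A> is followed by v <A> with FIRST {v}; in <S>->s <A> v <A> (occurrence 2), the suffix after <A> is empty, so FOLLOW(<A>) ⊇ FOLLOW(<S>) = {$, s, v}; in <K>-><S> <A>, the suffix after <A> is empty, so FOLLOW(<A>) ⊇ FOLLOW(<K>) = {v}. Thus FOLLOW(<A>) = {$, s, v}.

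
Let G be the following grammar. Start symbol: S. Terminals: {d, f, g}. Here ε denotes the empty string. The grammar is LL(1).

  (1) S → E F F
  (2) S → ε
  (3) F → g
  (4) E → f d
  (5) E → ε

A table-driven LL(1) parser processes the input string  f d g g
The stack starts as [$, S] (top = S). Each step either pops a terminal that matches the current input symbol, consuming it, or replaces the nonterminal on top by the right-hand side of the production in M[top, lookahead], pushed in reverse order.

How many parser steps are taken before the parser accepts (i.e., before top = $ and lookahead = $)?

8

step 1: stack=$ S  input=f d g g $  — expand S → E F F
step 2: stack=$ F F E  input=f d g g $  — expand E → f d
step 3: stack=$ F F d f  input=f d g g $  — match f
step 4: stack=$ F F d  input=d g g $  — match d
step 5: stack=$ F F  input=g g $  — expand F → g
step 6: stack=$ F g  input=g g $  — match g
step 7: stack=$ F  input=g $  — expand F → g
step 8: stack=$ g  input=g $  — match g
Accept reached after 8 steps.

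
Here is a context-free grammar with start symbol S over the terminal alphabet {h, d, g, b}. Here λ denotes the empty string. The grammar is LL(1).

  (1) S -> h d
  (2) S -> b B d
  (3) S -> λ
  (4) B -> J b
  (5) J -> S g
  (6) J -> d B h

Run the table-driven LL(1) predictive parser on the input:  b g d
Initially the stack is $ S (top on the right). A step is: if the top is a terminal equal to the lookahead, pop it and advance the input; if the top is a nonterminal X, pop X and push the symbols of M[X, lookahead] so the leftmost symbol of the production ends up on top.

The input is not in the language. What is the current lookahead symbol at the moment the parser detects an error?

d

step 1: stack=$ S  input=b g d $  — expand S -> b B d
step 2: stack=$ d B b  input=b g d $  — match b
step 3: stack=$ d B  input=g d $  — expand B -> J b
step 4: stack=$ d b J  input=g d $  — expand J -> S g
step 5: stack=$ d b g S  input=g d $  — expand S -> λ
step 6: stack=$ d b g  input=g d $  — match g
step 7: stack=$ d b  input=d $  — error: top is terminal b but lookahead is d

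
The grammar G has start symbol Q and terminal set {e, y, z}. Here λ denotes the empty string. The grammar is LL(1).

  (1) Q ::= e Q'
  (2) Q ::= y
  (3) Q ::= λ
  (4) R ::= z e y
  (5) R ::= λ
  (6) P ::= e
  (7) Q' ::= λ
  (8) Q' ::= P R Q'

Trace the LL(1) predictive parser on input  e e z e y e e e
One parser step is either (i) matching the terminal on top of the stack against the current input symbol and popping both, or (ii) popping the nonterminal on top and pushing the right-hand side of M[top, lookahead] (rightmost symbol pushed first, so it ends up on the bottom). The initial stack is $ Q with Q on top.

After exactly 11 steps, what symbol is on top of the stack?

step 1: stack=$ Q  input=e e z e y e e e $  — expand Q ::= e Q'
step 2: stack=$ Q' e  input=e e z e y e e e $  — match e
step 3: stack=$ Q'  input=e z e y e e e $  — expand Q' ::= P R Q'
step 4: stack=$ Q' R P  input=e z e y e e e $  — expand P ::= e
step 5: stack=$ Q' R e  input=e z e y e e e $  — match e
step 6: stack=$ Q' R  input=z e y e e e $  — expand R ::= z e y
step 7: stack=$ Q' y e z  input=z e y e e e $  — match z
step 8: stack=$ Q' y e  input=e y e e e $  — match e
step 9: stack=$ Q' y  input=y e e e $  — match y
step 10: stack=$ Q'  input=e e e $  — expand Q' ::= P R Q'
step 11: stack=$ Q' R P  input=e e e $  — expand P ::= e
Stack after step 11: $ Q' R e (top = e).

e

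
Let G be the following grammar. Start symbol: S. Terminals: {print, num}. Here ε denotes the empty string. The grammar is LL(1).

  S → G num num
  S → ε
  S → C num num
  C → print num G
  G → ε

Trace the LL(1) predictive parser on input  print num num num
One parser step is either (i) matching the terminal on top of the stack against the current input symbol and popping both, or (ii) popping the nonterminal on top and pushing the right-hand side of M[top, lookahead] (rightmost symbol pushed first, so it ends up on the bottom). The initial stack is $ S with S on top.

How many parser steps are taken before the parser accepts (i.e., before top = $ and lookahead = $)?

     Stack                  Input                Action
  1  $ S                    print num num num $  expand S → C num num
  2  $ num num C            print num num num $  expand C → print num G
  3  $ num num G num print  print num num num $  match print
  4  $ num num G num        num num num $        match num
  5  $ num num G            num num $            expand G → ε
  6  $ num num              num num $            match num
  7  $ num                  num $                match num
Accept reached after 7 steps.

7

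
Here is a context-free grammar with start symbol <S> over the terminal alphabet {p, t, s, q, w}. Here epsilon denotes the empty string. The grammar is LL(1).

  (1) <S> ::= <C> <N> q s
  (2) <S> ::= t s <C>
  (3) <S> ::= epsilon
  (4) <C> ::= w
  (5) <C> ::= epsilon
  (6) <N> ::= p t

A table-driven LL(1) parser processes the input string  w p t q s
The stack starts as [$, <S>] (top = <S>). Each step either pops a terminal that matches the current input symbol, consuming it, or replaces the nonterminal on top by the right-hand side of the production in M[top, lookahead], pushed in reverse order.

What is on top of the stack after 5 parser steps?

     Stack          Input        Action
  1  $ <S>          w p t q s $  expand <S> ::= <C> <N> q s
  2  $ s q <N> <C>  w p t q s $  expand <C> ::= w
  3  $ s q <N> w    w p t q s $  match w
  4  $ s q <N>      p t q s $    expand <N> ::= p t
  5  $ s q t p      p t q s $    match p
Stack after step 5: $ s q t (top = t).

t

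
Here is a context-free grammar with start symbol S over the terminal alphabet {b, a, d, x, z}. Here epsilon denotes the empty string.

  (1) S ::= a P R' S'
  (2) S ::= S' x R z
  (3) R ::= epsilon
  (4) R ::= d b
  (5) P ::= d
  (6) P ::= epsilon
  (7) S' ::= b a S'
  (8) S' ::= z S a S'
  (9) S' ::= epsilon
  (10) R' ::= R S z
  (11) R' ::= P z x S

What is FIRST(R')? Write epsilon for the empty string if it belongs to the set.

FIRST(R): from R::=epsilon we get {epsilon}; from R::=d b we get {d}. So FIRST(R) = {epsilon, d}.
FIRST(P): from P::=d we get {d}; from P::=epsilon we get {epsilon}. So FIRST(P) = {epsilon, d}.
FIRST(S'): from S'::=b a S' we get {b}; from S'::=z S a S' we get {z}; from S'::=epsilon we get {epsilon}. So FIRST(S') = {epsilon, b, z}.
FIRST(S): from S::=a P R' S' we get {a}; from S::=S' x R z we get {b, x, z}. So FIRST(S) = {a, b, x, z}.
FIRST(R'): from R'::=R S z we get {a, b, d, x, z}; from R'::=P z x S we get {d, z}. So FIRST(R') = {a, b, d, x, z}.

{a, b, d, x, z}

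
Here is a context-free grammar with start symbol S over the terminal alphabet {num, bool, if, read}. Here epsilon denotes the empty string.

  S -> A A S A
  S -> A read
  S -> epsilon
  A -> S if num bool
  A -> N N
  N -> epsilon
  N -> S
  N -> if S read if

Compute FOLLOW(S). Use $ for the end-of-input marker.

{$, if, read}

FIRST(S) = {epsilon, if, read}  (via A A S A, A read)
FIRST(N) = {epsilon, if, read}  (via S)
FIRST(A) = {epsilon, if, read}  (via S if num bool, N N)
FOLLOW(S) includes $ since S is the start symbol.
FOLLOW(S): in S->A A S A, S is followed by A with FIRST {epsilon, if, read}; in S->A A S A, the suffix after S is nullable (adds nothing new); in A->S if num bool, S is followed by if num bool with FIRST {if}; in N->S, the suffix after S is empty, so FOLLOW(S) ⊇ FOLLOW(N) = {$, if, read}; in N->if S read if, S is followed by read if with FIRST {read}. Thus FOLLOW(S) = {$, if, read}.
FOLLOW(A): in S->A A S A (occurrence 1), A is followed by A S A with FIRST {epsilon, if, read}; in S->A A S A (occurrence 1), the suffix after A is nullable, so FOLLOW(A) ⊇ FOLLOW(S) = {$, if, read}; in S->A A S A (occurrence 2), A is followed by S A with FIRST {epsilon, if, read}; in S->A A S A (occurrence 2), the suffix after A is nullable, so FOLLOW(A) ⊇ FOLLOW(S) = {$, if, read}; in S->A A S A (occurrence 3), the suffix after A is empty, so FOLLOW(A) ⊇ FOLLOW(S) = {$, if, read}; in S->A read, A is followed by read with FIRST {read}. Thus FOLLOW(A) = {$, if, read}.
FOLLOW(N): in A->N N (occurrence 1), N is followed by N with FIRST {epsilon, if, read}; in A->N N (occurrence 1), the suffix after N is nullable, so FOLLOW(N) ⊇ FOLLOW(A) = {$, if, read}; in A->N N (occurrence 2), the suffix after N is empty, so FOLLOW(N) ⊇ FOLLOW(A) = {$, if, read}. Thus FOLLOW(N) = {$, if, read}.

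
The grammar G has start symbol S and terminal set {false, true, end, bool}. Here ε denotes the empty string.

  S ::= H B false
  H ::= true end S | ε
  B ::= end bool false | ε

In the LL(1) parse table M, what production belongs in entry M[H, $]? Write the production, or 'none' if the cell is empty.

none

FIRST(H): from H::=true end S we get {true}; from H::=ε we get {ε}. So FIRST(H) = {ε, true}.
FIRST(B): from B::=end bool false we get {end}; from B::=ε we get {ε}. So FIRST(B) = {ε, end}.
FIRST(S): from S::=H B false we get {end, false, true}. So FIRST(S) = {end, false, true}.
FOLLOW(S) includes $ since S is the start symbol.
FOLLOW(H): in S::=H B false, H is followed by B false with FIRST {end, false}. Thus FOLLOW(H) = {end, false}.
For H ::= true end S: FIRST(true end S) = {true}, so it goes in M[H, t] for t ∈ {true}.
For H ::= ε: FIRST(ε) = {ε}, so it goes in M[H, t] for t ∈ {}; since ε ∈ FIRST, also for every t ∈ FOLLOW(H) = {end, false}.
None of these place a production in M[H, $].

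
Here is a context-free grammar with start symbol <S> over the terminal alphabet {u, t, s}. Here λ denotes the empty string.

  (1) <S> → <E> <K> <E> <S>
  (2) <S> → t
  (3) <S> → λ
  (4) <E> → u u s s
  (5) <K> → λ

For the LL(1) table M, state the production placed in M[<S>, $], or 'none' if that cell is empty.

<S> → λ

FIRST(<E>): from <E>→u u s s we get {u}. So FIRST(<E>) = {u}.
FIRST(<K>): from <K>→λ we get {λ}. So FIRST(<K>) = {λ}.
FIRST(<S>): from <S>→<E> <K> <E> <S> we get {u}; from <S>→t we get {t}; from <S>→λ we get {λ}. So FIRST(<S>) = {λ, t, u}.
FOLLOW(<S>) includes $ since <S> is the start symbol.
FOLLOW(<S>): in <S>→<E> <K> <E> <S>, the suffix after <S> is empty (adds nothing new). Thus FOLLOW(<S>) = {$}.
For <S> → <E> <K> <E> <S>: FIRST(<E> <K> <E> <S>) = {u}, so it goes in M[<S>, t] for t ∈ {u}.
For <S> → t: FIRST(t) = {t}, so it goes in M[<S>, t] for t ∈ {t}.
For <S> → λ: FIRST(λ) = {λ}, so it goes in M[<S>, t] for t ∈ {}; since λ ∈ FIRST, also for every t ∈ FOLLOW(<S>) = {$}.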